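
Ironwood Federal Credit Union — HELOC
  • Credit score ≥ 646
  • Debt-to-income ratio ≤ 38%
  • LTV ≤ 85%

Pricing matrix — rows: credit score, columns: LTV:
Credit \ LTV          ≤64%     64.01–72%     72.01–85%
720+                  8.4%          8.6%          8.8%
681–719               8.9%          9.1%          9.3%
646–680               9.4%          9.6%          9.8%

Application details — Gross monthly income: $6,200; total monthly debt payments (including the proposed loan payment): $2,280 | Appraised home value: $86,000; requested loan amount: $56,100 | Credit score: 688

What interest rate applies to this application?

Credit score 688 ≥ 646; DTI = 2,280/6,200 = 36.8% ≤ 38%
Loan-to-value = 56,100/86,000 = 65.2% — pass (85% max)
Score 688 is in the 681–719 band; LTV 65.2% is in the 64.01–72% band → 9.1%.

9.1%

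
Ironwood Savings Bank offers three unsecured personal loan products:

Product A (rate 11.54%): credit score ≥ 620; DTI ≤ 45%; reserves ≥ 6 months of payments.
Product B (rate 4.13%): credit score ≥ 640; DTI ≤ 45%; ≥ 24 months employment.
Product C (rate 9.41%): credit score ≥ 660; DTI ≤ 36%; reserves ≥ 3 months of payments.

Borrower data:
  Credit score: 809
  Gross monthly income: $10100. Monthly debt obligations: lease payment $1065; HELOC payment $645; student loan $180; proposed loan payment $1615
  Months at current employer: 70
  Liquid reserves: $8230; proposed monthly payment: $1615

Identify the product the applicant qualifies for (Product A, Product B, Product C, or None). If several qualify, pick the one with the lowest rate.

Product B

Total debts = (1,065 + 645 + 180 + 1,615) = 3,505; DTI = 3,505/10,100 = 34.7%.
Reserves = 8,230/1,615 = 5.1 months.
Product A: score 809 ≥ 620; DTI 34.7% ≤ 45%; reserves 5.1 < 6 mo → does not qualify.
Product B: score 809 ≥ 640; DTI 34.7% ≤ 45%; employment 70 ≥ 24 mo → qualifies.
Product C: score 809 ≥ 660; DTI 34.7% ≤ 36%; reserves 5.1 ≥ 3 mo → qualifies.
Qualifying: Product B, Product C. Lowest rate is 4.13% → Product B.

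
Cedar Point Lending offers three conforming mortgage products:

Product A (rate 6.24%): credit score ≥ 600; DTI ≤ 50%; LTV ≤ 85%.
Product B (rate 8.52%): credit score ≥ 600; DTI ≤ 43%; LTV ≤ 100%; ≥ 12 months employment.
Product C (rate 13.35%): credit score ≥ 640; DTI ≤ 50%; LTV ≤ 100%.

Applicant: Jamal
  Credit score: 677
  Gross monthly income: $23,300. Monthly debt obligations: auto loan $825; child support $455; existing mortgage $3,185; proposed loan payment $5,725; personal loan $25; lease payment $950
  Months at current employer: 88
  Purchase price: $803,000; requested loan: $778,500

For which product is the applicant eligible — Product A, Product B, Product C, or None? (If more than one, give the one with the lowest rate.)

Total debts = (825 + 455 + 3,185 + 5,725 + 25 + 950) = 11,165; DTI = 11,165/23,300 = 47.9%.
LTV = 778,500/803,000 = 96.9%.
Product A: score 677 ≥ 600; DTI 47.9% ≤ 50%; LTV 96.9% > 85% → does not qualify.
Product B: score 677 ≥ 600; DTI 47.9% > 43%; LTV 96.9% ≤ 100%; employment 88 ≥ 12 mo → does not qualify.
Product C: score 677 ≥ 640; DTI 47.9% ≤ 50%; LTV 96.9% ≤ 100% → qualifies.

Product C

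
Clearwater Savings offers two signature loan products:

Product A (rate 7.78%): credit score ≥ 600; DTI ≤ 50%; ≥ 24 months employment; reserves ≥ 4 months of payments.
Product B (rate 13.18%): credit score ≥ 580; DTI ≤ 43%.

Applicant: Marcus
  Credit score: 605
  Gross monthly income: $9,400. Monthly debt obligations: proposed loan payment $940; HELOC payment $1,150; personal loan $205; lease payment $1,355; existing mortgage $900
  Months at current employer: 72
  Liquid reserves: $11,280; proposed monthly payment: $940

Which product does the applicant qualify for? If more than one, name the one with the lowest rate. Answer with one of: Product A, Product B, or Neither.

Product A

Total debts = (940 + 1,150 + 205 + 1,355 + 900) = 4,550; DTI = 4,550/9,400 = 48.4%.
Reserves = 11,280/940 = 12.0 months.
Product A: score 605 ≥ 600; DTI 48.4% ≤ 50%; employment 72 ≥ 24 mo; reserves 12.0 ≥ 4 mo → qualifies.
Product B: score 605 ≥ 580; DTI 48.4% > 43% → does not qualify.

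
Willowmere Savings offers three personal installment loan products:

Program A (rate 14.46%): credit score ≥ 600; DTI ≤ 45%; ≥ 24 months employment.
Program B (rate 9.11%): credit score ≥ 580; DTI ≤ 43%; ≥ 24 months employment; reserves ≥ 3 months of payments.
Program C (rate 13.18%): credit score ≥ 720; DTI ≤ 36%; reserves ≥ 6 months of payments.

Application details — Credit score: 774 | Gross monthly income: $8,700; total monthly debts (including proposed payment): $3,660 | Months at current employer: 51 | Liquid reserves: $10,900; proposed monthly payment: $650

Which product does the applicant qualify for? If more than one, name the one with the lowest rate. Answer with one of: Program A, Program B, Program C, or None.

Program B

DTI = 3,660/8,700 = 42.1%.
Reserves = 10,900/650 = 16.8 months.
Program A: score 774 ≥ 600; DTI 42.1% ≤ 45%; employment 51 ≥ 24 mo → qualifies.
Program B: score 774 ≥ 580; DTI 42.1% ≤ 43%; employment 51 ≥ 24 mo; reserves 16.8 ≥ 3 mo → qualifies.
Program C: score 774 ≥ 720; DTI 42.1% > 36%; reserves 16.8 ≥ 6 mo → does not qualify.
Qualifying: Program A, Program B. Lowest rate is 9.11% → Program B.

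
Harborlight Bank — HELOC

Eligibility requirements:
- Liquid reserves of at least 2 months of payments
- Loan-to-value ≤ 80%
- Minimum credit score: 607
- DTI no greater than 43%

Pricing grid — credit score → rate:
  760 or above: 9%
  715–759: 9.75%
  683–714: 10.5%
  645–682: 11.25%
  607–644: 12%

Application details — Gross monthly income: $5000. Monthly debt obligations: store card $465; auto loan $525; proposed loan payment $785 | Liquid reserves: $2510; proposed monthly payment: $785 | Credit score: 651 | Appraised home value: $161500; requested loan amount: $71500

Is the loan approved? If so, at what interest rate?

Credit score 651 ≥ 607 (meets minimum)
Reserves: 2,510 ÷ 785 = 3.2 months (meets 2-month minimum)
Total monthly debts = (465 + 525 + 785) = 1,775. DTI: 1,775 ÷ 5,000 = 35.5%, within the 43% cap
LTV = 71,500/161,500 = 44.3% ≤ 80%
All requirements met. Score 651 falls in the 645–682 tier → 11.25%.

Approved at 11.25%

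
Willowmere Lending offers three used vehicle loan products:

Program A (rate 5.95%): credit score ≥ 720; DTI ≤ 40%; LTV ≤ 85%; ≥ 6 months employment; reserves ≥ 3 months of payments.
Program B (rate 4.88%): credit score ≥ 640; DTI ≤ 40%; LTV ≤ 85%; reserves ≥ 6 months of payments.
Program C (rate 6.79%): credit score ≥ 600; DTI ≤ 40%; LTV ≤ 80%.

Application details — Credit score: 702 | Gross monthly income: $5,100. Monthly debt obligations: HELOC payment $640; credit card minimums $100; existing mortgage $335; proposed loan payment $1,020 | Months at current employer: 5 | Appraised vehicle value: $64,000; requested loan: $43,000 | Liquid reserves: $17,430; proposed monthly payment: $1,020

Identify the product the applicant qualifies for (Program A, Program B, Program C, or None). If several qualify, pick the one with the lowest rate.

Total debts = (640 + 100 + 335 + 1,020) = 2,095; DTI = 2,095/5,100 = 41.1%.
LTV = 43,000/64,000 = 67.2%.
Reserves = 17,430/1,020 = 17.1 months.
Program A: score 702 < 720; DTI 41.1% > 40%; LTV 67.2% ≤ 85%; employment 5 < 6 mo; reserves 17.1 ≥ 3 mo → does not qualify.
Program B: score 702 ≥ 640; DTI 41.1% > 40%; LTV 67.2% ≤ 85%; reserves 17.1 ≥ 6 mo → does not qualify.
Program C: score 702 ≥ 600; DTI 41.1% > 40%; LTV 67.2% ≤ 80% → does not qualify.

None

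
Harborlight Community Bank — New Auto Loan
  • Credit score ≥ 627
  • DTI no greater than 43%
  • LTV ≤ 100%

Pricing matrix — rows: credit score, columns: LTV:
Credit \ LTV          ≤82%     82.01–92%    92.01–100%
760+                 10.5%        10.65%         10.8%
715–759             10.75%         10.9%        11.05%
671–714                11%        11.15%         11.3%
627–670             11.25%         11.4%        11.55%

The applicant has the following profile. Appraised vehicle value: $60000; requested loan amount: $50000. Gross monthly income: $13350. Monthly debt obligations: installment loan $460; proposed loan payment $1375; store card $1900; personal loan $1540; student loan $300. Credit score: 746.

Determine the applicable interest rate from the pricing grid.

10.9%

Credit score 746 ≥ 627; Total monthly debts = (460 + 1,375 + 1,900 + 1,540 + 300) = 5,575. DTI = 5,575/13,350 = 41.8% ≤ 43%
LTV: 50,000 ÷ 60,000 = 83.3%, within 100% cap
Credit 746 → row 715–759; LTV 83.3% → column 82.01–92%. Grid cell → 10.9%.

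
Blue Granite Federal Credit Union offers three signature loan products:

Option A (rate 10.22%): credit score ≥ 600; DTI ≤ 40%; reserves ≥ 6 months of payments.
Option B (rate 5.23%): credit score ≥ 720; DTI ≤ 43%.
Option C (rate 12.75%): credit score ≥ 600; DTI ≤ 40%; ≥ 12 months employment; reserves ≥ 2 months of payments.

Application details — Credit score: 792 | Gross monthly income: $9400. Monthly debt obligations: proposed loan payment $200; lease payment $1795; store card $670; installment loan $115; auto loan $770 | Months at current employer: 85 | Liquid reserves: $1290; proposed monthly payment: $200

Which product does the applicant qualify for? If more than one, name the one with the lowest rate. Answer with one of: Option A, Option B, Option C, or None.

Total debts = (200 + 1,795 + 670 + 115 + 770) = 3,550; DTI = 3,550/9,400 = 37.8%.
Reserves = 1,290/200 = 6.5 months.
Option A: score 792 ≥ 600; DTI 37.8% ≤ 40%; reserves 6.5 ≥ 6 mo → qualifies.
Option B: score 792 ≥ 720; DTI 37.8% ≤ 43% → qualifies.
Option C: score 792 ≥ 600; DTI 37.8% ≤ 40%; employment 85 ≥ 12 mo; reserves 6.5 ≥ 2 mo → qualifies.
Qualifying: Option A, Option B, Option C. Lowest rate is 5.23% → Option B.

Option B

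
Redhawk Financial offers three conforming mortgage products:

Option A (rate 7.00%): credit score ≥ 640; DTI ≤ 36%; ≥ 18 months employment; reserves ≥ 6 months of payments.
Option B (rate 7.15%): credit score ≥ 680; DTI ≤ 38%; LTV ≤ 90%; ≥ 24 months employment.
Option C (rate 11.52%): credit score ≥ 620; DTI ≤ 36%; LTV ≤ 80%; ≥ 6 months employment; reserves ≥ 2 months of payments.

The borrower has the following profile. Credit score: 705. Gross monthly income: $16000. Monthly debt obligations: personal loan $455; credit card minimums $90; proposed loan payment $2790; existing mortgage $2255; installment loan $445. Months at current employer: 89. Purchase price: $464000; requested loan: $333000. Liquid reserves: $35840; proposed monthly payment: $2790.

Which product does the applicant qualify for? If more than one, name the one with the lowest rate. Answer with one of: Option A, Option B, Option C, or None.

Total debts = (455 + 90 + 2,790 + 2,255 + 445) = 6,035; DTI = 6,035/16,000 = 37.7%.
LTV = 333,000/464,000 = 71.8%.
Reserves = 35,840/2,790 = 12.8 months.
Option A: score 705 ≥ 640; DTI 37.7% > 36%; employment 89 ≥ 18 mo; reserves 12.8 ≥ 6 mo → does not qualify.
Option B: score 705 ≥ 680; DTI 37.7% ≤ 38%; LTV 71.8% ≤ 90%; employment 89 ≥ 24 mo → qualifies.
Option C: score 705 ≥ 620; DTI 37.7% > 36%; LTV 71.8% ≤ 80%; employment 89 ≥ 6 mo; reserves 12.8 ≥ 2 mo → does not qualify.

Option B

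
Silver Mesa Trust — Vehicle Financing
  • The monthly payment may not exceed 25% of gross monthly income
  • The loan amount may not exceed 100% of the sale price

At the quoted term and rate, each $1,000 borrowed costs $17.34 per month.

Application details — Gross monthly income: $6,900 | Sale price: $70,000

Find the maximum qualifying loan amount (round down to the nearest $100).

Payment cap: 25% × $6,900 = $1,725/month.
At $17.34 per $1,000, that supports 1,725/17.34 × 1,000 ≈ $99,480 → $99,400.
LTV cap: 100% × $70,000 = $70,000 → $70,000.
Binding constraint: loan-to-value.

$70,000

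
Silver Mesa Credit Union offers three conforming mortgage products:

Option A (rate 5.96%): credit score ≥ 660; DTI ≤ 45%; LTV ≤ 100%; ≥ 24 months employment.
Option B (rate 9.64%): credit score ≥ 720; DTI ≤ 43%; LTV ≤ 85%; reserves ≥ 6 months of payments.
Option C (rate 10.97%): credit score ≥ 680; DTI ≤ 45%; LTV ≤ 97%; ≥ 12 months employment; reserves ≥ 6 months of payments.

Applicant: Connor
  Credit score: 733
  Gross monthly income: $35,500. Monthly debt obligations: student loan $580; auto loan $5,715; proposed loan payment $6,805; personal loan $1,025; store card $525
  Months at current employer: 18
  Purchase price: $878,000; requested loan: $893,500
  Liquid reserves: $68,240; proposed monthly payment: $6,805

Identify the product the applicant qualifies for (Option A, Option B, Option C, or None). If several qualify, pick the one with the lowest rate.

Total debts = (580 + 5,715 + 6,805 + 1,025 + 525) = 14,650; DTI = 14,650/35,500 = 41.3%.
LTV = 893,500/878,000 = 101.8%.
Reserves = 68,240/6,805 = 10.0 months.
Option A: score 733 ≥ 660; DTI 41.3% ≤ 45%; LTV 101.8% > 100%; employment 18 < 24 mo → does not qualify.
Option B: score 733 ≥ 720; DTI 41.3% ≤ 43%; LTV 101.8% > 85%; reserves 10.0 ≥ 6 mo → does not qualify.
Option C: score 733 ≥ 680; DTI 41.3% ≤ 45%; LTV 101.8% > 97%; employment 18 ≥ 12 mo; reserves 10.0 ≥ 6 mo → does not qualify.

None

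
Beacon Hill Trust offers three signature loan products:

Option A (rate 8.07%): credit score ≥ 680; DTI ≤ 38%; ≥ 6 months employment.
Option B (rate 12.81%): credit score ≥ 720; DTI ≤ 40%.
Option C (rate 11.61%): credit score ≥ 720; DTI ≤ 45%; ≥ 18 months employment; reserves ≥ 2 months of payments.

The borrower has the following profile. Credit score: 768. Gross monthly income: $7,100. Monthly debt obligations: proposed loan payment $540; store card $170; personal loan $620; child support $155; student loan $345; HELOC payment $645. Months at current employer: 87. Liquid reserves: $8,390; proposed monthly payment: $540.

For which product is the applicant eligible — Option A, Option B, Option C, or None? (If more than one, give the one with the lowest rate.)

Option A

Total debts = (540 + 170 + 620 + 155 + 345 + 645) = 2,475; DTI = 2,475/7,100 = 34.9%.
Reserves = 8,390/540 = 15.5 months.
Option A: score 768 ≥ 680; DTI 34.9% ≤ 38%; employment 87 ≥ 6 mo → qualifies.
Option B: score 768 ≥ 720; DTI 34.9% ≤ 40% → qualifies.
Option C: score 768 ≥ 720; DTI 34.9% ≤ 45%; employment 87 ≥ 18 mo; reserves 15.5 ≥ 2 mo → qualifies.
Qualifying: Option A, Option B, Option C. Lowest rate is 8.07% → Option A.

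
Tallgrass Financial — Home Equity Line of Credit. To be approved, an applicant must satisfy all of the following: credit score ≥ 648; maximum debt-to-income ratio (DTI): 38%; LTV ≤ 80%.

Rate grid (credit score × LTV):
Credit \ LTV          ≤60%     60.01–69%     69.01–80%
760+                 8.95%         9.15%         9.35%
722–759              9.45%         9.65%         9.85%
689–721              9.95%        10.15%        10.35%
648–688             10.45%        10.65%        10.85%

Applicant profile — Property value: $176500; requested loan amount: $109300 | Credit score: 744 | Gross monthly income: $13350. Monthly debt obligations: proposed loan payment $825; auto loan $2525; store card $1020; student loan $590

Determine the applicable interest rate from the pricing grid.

9.65%

Credit score 744 ≥ 648; Total monthly debts = (825 + 2,525 + 1,020 + 590) = 4,960. DTI = 4,960/13,350 = 37.2% ≤ 38%
LTV = 109,300/176,500 = 61.9% ≤ 80%
Credit 744 → row 722–759; LTV 61.9% → column 60.01–69%. Grid cell → 9.65%.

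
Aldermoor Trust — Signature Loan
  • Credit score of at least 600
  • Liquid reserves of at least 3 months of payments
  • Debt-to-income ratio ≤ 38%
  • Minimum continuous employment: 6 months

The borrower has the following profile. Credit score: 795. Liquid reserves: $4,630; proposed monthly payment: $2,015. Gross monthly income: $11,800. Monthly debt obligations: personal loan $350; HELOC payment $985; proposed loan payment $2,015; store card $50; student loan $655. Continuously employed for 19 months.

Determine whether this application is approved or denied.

Denied

Credit score 795 ≥ 600 (meets)
Liquid reserves cover 4,630/2,015 = 2.3 months — < 3 required
Total monthly debts = (350 + 985 + 2,015 + 50 + 655) = 4,055. DTI = 4,055/11,800 = 34.4% ≤ 38%
Employment 19 ≥ 6 months
Fails on reserves.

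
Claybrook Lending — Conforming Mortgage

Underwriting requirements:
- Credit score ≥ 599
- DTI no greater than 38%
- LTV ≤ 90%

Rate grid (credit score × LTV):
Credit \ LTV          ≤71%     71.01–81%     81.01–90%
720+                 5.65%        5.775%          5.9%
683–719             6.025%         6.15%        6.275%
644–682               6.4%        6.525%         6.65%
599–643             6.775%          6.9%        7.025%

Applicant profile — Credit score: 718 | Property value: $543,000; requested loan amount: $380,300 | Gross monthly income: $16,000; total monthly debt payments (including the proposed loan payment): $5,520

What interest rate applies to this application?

Credit score 718 ≥ 599; DTI: 5,520 ÷ 16,000 = 34.5%, within the 38% cap
LTV: 380,300 ÷ 543,000 = 70%, within 90% cap
Score 718 is in the 683–719 band; LTV 70% is in the ≤71% band → 6.025%.

6.025%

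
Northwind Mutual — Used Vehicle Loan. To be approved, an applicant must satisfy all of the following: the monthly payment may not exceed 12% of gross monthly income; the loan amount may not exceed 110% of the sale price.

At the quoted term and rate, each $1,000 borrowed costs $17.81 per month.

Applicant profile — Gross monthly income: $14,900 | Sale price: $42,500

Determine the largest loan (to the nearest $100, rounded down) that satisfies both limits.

$46,700

Payment cap: 12% × $14,900 = $1,788/month.
At $17.81 per $1,000, that supports 1,788/17.81 × 1,000 ≈ $100,393 → $100,300.
LTV cap: 110% × $42,500 = $46,750 → $46,700.
Binding constraint: loan-to-value.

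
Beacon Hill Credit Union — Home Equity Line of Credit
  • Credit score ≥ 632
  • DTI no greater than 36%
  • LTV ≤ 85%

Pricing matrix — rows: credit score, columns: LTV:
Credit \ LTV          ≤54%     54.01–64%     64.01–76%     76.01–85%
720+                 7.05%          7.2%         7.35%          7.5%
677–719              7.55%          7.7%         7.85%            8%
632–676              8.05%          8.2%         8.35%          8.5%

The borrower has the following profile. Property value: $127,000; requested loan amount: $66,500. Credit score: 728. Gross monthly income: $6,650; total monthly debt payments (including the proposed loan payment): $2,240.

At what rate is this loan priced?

Credit score 728 ≥ 632; Debt-to-income = 2,240/6,650 = 33.7% — meets 36% limit
LTV: 66,500 ÷ 127,000 = 52.4%, within 85% cap
Credit 728 → row 720+; LTV 52.4% → column ≤54%. Grid cell → 7.05%.

7.05%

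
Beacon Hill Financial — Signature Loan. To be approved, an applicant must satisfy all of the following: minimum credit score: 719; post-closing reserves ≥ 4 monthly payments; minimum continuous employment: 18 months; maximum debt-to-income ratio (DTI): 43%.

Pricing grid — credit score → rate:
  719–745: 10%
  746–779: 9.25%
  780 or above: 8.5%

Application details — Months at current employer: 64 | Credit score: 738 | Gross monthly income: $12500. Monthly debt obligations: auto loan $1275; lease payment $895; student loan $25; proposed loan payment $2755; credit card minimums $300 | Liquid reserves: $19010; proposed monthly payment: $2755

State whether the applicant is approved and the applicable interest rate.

Approved at 10%

Credit score 738 ≥ 719 (meets minimum)
Total monthly debts = (1,275 + 895 + 25 + 2,755 + 300) = 5,250. DTI: 5,250 ÷ 12,500 = 42%, within the 43% cap
Employment 64 ≥ 18 months
Liquid reserves cover 19,010/2,755 = 6.9 months — ≥ 4 required
All requirements met. Score 738 falls in the 719–745 tier → 10%.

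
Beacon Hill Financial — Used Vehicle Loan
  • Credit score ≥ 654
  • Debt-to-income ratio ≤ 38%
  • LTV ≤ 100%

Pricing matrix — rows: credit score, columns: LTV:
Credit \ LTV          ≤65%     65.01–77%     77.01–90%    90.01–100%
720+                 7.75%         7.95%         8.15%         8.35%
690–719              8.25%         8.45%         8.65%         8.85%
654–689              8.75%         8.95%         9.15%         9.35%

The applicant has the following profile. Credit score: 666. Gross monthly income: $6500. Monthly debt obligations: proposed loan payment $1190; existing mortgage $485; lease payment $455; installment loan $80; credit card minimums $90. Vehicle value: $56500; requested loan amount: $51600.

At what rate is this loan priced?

Credit score 666 ≥ 654; Total monthly debts = (1,190 + 485 + 455 + 80 + 90) = 2,300. Debt-to-income = 2,300/6,500 = 35.4% — meets 38% limit
Loan-to-value = 51,600/56,500 = 91.3% — pass (100% max)
Credit 666 → row 654–689; LTV 91.3% → column 90.01–100%. Grid cell → 9.35%.

9.35%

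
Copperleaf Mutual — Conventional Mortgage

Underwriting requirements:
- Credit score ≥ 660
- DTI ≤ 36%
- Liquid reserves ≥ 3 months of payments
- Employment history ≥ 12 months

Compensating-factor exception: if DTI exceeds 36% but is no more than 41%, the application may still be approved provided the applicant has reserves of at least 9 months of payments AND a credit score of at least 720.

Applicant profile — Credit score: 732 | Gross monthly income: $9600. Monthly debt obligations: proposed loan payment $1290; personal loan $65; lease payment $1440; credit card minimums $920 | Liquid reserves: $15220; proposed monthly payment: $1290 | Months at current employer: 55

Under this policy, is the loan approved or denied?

Approved

Credit score 732 ≥ 660 (meets base)
Total debts = (1,290 + 65 + 1,440 + 920) = 3,715. DTI: 3,715 ÷ 9,600 = 38.7%, over the 36% base limit.
Liquid reserves cover 15,220/1,290 = 11.8 months — ≥ 3 required
Employment 55 ≥ 12 months
38.7% falls in the override range (36%–41%), so the compensating-factor test applies.
Override check — reserves: 11.8 mo (ok); score: 732 (ok).
Both override conditions satisfied; DTI exception granted.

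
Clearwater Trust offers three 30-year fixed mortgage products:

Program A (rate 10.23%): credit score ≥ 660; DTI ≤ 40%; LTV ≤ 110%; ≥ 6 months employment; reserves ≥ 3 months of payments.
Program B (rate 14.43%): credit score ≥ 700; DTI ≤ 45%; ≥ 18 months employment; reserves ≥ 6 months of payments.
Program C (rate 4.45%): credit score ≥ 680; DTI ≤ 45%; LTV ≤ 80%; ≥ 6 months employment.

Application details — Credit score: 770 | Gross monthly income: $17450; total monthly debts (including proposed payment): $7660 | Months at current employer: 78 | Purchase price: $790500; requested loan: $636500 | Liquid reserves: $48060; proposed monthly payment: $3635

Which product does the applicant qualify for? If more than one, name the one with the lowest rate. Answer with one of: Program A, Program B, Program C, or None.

Program B

DTI = 7,660/17,450 = 43.9%.
LTV = 636,500/790,500 = 80.5%.
Reserves = 48,060/3,635 = 13.2 months.
Program A: score 770 ≥ 660; DTI 43.9% > 40%; LTV 80.5% ≤ 110%; employment 78 ≥ 6 mo; reserves 13.2 ≥ 3 mo → does not qualify.
Program B: score 770 ≥ 700; DTI 43.9% ≤ 45%; employment 78 ≥ 18 mo; reserves 13.2 ≥ 6 mo → qualifies.
Program C: score 770 ≥ 680; DTI 43.9% ≤ 45%; LTV 80.5% > 80%; employment 78 ≥ 6 mo → does not qualify.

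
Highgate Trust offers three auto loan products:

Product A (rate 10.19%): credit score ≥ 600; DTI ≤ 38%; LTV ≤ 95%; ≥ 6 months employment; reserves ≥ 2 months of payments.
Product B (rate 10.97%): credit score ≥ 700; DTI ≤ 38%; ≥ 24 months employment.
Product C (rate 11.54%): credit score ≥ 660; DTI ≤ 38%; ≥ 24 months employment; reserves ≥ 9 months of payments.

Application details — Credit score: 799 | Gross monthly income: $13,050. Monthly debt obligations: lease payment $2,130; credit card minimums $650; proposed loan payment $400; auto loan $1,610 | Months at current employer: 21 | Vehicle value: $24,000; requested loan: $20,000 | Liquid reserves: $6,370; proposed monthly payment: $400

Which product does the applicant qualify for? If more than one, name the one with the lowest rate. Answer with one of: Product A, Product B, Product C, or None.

Total debts = (2,130 + 650 + 400 + 1,610) = 4,790; DTI = 4,790/13,050 = 36.7%.
LTV = 20,000/24,000 = 83.3%.
Reserves = 6,370/400 = 15.9 months.
Product A: score 799 ≥ 600; DTI 36.7% ≤ 38%; LTV 83.3% ≤ 95%; employment 21 ≥ 6 mo; reserves 15.9 ≥ 2 mo → qualifies.
Product B: score 799 ≥ 700; DTI 36.7% ≤ 38%; employment 21 < 24 mo → does not qualify.
Product C: score 799 ≥ 660; DTI 36.7% ≤ 38%; employment 21 < 24 mo; reserves 15.9 ≥ 9 mo → does not qualify.

Product A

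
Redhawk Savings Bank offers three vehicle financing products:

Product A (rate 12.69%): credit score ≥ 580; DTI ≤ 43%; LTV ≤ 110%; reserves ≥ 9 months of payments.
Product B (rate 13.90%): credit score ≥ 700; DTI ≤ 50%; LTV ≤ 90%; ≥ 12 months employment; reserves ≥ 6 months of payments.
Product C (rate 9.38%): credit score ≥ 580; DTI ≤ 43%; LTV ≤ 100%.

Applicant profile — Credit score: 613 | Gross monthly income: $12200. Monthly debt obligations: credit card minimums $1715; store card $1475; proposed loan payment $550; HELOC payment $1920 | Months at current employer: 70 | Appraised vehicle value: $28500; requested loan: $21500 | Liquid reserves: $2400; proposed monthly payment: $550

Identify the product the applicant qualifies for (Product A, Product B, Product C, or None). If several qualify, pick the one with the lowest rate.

Total debts = (1,715 + 1,475 + 550 + 1,920) = 5,660; DTI = 5,660/12,200 = 46.4%.
LTV = 21,500/28,500 = 75.4%.
Reserves = 2,400/550 = 4.4 months.
Product A: score 613 ≥ 580; DTI 46.4% > 43%; LTV 75.4% ≤ 110%; reserves 4.4 < 9 mo → does not qualify.
Product B: score 613 < 700; DTI 46.4% ≤ 50%; LTV 75.4% ≤ 90%; employment 70 ≥ 12 mo; reserves 4.4 < 6 mo → does not qualify.
Product C: score 613 ≥ 580; DTI 46.4% > 43%; LTV 75.4% ≤ 100% → does not qualify.

None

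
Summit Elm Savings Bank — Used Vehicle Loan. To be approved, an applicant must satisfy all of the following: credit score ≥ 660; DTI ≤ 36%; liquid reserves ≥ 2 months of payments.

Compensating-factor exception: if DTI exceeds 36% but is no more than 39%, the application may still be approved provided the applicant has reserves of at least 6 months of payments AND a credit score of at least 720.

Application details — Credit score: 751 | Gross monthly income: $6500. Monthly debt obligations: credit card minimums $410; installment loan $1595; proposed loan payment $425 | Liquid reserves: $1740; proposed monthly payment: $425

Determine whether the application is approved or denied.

Credit score 751 ≥ 660 (meets base)
Total debts = (410 + 1,595 + 425) = 2,430. DTI = 2,430/6,500 = 37.4% > 36% — standard DTI limit exceeded.
Reserves = 1,740/425 = 4.1 months ≥ 2
37.4% falls in the override range (36%–39%), so the compensating-factor test applies.
Reserves 4.1 < 6 months; credit score 751 ≥ 720.
Override conditions not both satisfied; exception does not apply.

Denied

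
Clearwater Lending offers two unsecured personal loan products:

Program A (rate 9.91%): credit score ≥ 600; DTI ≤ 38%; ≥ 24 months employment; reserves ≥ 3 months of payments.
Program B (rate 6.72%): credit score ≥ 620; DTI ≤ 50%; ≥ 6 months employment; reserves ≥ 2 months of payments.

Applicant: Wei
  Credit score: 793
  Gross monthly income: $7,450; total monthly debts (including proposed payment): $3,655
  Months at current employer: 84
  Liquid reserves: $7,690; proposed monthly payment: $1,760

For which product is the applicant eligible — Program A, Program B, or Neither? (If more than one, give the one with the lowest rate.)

DTI = 3,655/7,450 = 49.1%.
Reserves = 7,690/1,760 = 4.4 months.
Program A: score 793 ≥ 600; DTI 49.1% > 38%; employment 84 ≥ 24 mo; reserves 4.4 ≥ 3 mo → does not qualify.
Program B: score 793 ≥ 620; DTI 49.1% ≤ 50%; employment 84 ≥ 6 mo; reserves 4.4 ≥ 2 mo → qualifies.

Program B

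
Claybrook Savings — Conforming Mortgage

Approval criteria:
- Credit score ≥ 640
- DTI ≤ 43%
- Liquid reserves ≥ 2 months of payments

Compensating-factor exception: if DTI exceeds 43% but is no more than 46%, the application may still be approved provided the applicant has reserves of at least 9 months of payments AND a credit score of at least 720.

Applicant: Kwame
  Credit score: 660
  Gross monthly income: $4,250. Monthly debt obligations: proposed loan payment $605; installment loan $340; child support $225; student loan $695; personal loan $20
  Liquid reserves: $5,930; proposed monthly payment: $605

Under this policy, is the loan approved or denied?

Denied

Credit score 660 ≥ 640 (meets base)
Total debts = (605 + 340 + 225 + 695 + 20) = 1,885. DTI: 1,885 ÷ 4,250 = 44.4%, over the 43% base limit.
Liquid reserves cover 5,930/605 = 9.8 months — ≥ 2 required
DTI 44.4% is within the 43%–46% exception band; checking compensating factors.
Reserves 9.8 ≥ 9 months; credit score 660 < 720.
Compensating-factor requirement not fully met.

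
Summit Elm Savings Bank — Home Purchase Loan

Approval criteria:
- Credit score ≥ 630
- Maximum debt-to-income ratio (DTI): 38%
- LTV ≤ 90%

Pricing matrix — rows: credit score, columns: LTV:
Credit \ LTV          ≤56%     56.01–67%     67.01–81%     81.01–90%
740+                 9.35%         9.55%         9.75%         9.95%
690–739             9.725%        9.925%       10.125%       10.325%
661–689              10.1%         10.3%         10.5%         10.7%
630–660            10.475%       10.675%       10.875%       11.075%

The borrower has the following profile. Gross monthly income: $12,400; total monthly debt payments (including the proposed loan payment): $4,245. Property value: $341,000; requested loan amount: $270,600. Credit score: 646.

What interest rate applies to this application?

10.875%

Credit score 646 ≥ 630; DTI = 4,245/12,400 = 34.2% ≤ 38%
LTV: 270,600 ÷ 341,000 = 79.4%, within 90% cap
Credit 646 → row 630–660; LTV 79.4% → column 67.01–81%. Grid cell → 10.875%.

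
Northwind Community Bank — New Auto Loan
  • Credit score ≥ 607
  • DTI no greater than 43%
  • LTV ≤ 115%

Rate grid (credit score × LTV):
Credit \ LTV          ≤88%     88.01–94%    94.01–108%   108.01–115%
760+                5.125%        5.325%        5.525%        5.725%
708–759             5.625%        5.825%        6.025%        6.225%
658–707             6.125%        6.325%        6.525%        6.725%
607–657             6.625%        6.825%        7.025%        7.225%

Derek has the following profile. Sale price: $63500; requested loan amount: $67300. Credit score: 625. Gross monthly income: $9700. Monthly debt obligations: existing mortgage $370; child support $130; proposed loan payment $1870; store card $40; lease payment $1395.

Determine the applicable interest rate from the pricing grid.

Credit score 625 ≥ 607; Total monthly debts = (370 + 130 + 1,870 + 40 + 1,395) = 3,805. DTI: 3,805 ÷ 9,700 = 39.2%, within the 43% cap
Loan-to-value = 67,300/63,500 = 106% — pass (115% max)
Row: 625 falls in 607–657. Column: 106% falls in 94.01–108%. Rate = 7.025%.

7.025%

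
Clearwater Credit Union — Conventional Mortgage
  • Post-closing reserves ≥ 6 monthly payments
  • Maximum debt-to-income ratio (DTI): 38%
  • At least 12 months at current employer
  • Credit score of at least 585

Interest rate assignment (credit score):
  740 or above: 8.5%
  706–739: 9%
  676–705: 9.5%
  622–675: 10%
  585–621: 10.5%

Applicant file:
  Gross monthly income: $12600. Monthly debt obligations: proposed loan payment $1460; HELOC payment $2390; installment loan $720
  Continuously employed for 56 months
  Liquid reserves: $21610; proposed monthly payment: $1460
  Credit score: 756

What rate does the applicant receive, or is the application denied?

Approved at 8.5%

Credit score 756 ≥ 585 (meets minimum)
Total monthly debts = (1,460 + 2,390 + 720) = 4,570. Debt-to-income = 4,570/12,600 = 36.3% — meets 38% limit
Employment 56 ≥ 12 months
Liquid reserves cover 21,610/1,460 = 14.8 months — ≥ 6 required
All requirements met. Score 756 falls in the 740 or above tier → 8.5%.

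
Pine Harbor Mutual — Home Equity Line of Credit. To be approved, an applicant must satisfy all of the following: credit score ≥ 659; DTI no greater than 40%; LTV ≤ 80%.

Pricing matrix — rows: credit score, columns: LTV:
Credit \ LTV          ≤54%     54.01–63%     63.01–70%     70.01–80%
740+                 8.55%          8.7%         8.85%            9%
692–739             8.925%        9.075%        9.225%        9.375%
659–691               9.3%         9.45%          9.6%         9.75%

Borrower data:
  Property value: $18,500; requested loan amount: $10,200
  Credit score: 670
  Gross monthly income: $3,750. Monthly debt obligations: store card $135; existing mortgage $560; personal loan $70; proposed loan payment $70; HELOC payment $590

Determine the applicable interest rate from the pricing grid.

9.45%

Credit score 670 ≥ 659; Total monthly debts = (135 + 560 + 70 + 70 + 590) = 1,425. DTI: 1,425 ÷ 3,750 = 38%, within the 40% cap
Loan-to-value = 10,200/18,500 = 55.1% — pass (80% max)
Score 670 is in the 659–691 band; LTV 55.1% is in the 54.01–63% band → 9.45%.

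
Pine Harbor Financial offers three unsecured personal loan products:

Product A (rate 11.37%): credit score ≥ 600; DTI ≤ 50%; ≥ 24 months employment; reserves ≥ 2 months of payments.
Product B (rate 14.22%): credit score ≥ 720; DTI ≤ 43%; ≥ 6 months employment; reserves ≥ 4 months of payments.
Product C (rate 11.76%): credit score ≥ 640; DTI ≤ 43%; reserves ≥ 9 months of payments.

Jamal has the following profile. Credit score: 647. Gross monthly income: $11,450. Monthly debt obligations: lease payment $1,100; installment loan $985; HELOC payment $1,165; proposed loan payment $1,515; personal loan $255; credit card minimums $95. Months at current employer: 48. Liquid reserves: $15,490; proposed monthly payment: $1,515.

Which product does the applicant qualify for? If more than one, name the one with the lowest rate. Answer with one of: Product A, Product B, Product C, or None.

Total debts = (1,100 + 985 + 1,165 + 1,515 + 255 + 95) = 5,115; DTI = 5,115/11,450 = 44.7%.
Reserves = 15,490/1,515 = 10.2 months.
Product A: score 647 ≥ 600; DTI 44.7% ≤ 50%; employment 48 ≥ 24 mo; reserves 10.2 ≥ 2 mo → qualifies.
Product B: score 647 < 720; DTI 44.7% > 43%; employment 48 ≥ 6 mo; reserves 10.2 ≥ 4 mo → does not qualify.
Product C: score 647 ≥ 640; DTI 44.7% > 43%; reserves 10.2 ≥ 9 mo → does not qualify.

Product A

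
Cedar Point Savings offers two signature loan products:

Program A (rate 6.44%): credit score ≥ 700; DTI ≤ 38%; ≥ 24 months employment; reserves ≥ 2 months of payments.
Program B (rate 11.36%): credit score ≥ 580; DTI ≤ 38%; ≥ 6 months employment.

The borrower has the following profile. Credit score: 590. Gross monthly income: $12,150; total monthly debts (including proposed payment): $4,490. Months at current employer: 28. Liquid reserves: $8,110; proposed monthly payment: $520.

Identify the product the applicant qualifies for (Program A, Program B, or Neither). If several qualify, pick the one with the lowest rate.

DTI = 4,490/12,150 = 37%.
Reserves = 8,110/520 = 15.6 months.
Program A: score 590 < 700; DTI 37% ≤ 38%; employment 28 ≥ 24 mo; reserves 15.6 ≥ 2 mo → does not qualify.
Program B: score 590 ≥ 580; DTI 37% ≤ 38%; employment 28 ≥ 6 mo → qualifies.

Program B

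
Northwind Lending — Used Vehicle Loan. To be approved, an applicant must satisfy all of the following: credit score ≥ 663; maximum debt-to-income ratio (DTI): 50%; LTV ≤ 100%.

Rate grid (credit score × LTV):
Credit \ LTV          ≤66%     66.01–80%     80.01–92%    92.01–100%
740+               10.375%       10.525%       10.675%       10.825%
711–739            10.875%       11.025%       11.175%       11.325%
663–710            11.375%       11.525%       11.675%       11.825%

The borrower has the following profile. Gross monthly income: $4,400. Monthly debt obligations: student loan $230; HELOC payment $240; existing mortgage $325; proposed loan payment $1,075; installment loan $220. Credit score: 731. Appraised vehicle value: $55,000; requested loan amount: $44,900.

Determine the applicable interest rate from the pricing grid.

Credit score 731 ≥ 663; Total monthly debts = (230 + 240 + 325 + 1,075 + 220) = 2,090. DTI = 2,090/4,400 = 47.5% ≤ 50%
Loan-to-value = 44,900/55,000 = 81.6% — pass (100% max)
Credit 731 → row 711–739; LTV 81.6% → column 80.01–92%. Grid cell → 11.175%.

11.175%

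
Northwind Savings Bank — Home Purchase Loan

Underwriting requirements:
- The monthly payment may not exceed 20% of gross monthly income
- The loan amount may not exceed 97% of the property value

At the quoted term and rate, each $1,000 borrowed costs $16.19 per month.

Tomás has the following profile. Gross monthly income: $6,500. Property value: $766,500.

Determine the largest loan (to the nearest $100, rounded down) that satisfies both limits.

$80,200

Payment cap: 20% × $6,500 = $1,300/month.
At $16.19 per $1,000, that supports 1,300/16.19 × 1,000 ≈ $80,296 → $80,200.
LTV cap: 97% × $766,500 = $743,505 → $743,500.
Binding constraint: payment-to-income.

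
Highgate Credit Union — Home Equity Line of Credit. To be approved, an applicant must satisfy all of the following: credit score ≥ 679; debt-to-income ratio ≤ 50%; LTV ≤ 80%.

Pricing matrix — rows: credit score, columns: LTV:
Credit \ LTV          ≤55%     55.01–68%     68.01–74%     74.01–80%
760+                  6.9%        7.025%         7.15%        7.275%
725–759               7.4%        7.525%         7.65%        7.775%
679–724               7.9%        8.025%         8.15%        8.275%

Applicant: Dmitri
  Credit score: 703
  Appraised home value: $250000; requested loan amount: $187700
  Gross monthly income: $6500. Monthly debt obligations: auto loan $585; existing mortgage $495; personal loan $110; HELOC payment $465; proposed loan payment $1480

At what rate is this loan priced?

8.275%

Credit score 703 ≥ 679; Total monthly debts = (585 + 495 + 110 + 465 + 1,480) = 3,135. DTI: 3,135 ÷ 6,500 = 48.2%, within the 50% cap
LTV: 187,700 ÷ 250,000 = 75.1%, within 80% cap
Credit 703 → row 679–724; LTV 75.1% → column 74.01–80%. Grid cell → 8.275%.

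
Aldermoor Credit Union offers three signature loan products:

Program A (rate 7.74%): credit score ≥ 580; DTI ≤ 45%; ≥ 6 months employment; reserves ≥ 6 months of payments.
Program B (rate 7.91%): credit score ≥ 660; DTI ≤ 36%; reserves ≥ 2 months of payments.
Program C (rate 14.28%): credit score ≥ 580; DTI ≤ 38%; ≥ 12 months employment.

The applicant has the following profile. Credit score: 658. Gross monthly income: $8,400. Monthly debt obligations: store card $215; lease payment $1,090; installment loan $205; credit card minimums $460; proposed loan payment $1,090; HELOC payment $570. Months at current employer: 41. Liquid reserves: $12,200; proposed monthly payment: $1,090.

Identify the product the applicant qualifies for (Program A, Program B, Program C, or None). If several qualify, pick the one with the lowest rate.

Program A

Total debts = (215 + 1,090 + 205 + 460 + 1,090 + 570) = 3,630; DTI = 3,630/8,400 = 43.2%.
Reserves = 12,200/1,090 = 11.2 months.
Program A: score 658 ≥ 580; DTI 43.2% ≤ 45%; employment 41 ≥ 6 mo; reserves 11.2 ≥ 6 mo → qualifies.
Program B: score 658 < 660; DTI 43.2% > 36%; reserves 11.2 ≥ 2 mo → does not qualify.
Program C: score 658 ≥ 580; DTI 43.2% > 38%; employment 41 ≥ 12 mo → does not qualify.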